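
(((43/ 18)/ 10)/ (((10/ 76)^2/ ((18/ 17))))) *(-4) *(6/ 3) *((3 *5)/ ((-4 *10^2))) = 46569/ 10625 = 4.38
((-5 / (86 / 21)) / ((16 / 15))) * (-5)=7875 / 1376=5.72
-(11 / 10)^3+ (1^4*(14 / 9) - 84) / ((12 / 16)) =-3003937 / 27000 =-111.26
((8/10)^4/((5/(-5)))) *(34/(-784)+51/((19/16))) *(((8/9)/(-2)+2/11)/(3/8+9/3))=1.37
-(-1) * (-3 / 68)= -3 / 68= -0.04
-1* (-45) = 45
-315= -315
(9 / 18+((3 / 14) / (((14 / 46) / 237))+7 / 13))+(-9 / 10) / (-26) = 2139561 / 12740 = 167.94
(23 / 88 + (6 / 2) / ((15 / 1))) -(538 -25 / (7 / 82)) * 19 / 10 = -286631 / 616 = -465.31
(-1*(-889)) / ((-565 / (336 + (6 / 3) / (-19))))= -5673598 / 10735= -528.51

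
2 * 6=12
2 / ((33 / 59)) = 118 / 33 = 3.58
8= 8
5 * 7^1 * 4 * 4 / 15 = 112 / 3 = 37.33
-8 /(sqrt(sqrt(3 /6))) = -8 * 2^(1 /4) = -9.51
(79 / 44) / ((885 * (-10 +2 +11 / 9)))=-237 / 791780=-0.00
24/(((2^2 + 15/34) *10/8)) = 3264/755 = 4.32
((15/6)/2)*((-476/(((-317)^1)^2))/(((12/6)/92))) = -27370/100489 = -0.27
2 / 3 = 0.67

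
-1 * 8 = -8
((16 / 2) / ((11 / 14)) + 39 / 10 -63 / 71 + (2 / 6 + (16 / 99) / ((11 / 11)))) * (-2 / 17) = -962231 / 597465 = -1.61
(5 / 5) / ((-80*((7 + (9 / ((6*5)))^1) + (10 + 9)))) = -1 / 2104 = -0.00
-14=-14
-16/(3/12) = -64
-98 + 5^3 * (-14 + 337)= 40277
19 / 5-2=9 / 5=1.80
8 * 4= 32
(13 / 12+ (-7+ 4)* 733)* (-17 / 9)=448375 / 108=4151.62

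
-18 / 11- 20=-238 / 11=-21.64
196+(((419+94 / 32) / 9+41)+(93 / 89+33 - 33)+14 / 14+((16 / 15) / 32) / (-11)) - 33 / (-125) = 5043202433 / 17622000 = 286.19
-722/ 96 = -361/ 48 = -7.52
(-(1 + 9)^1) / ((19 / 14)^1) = -140 / 19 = -7.37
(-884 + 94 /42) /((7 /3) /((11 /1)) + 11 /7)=-203687 /412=-494.39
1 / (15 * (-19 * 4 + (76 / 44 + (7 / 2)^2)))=-44 / 40935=-0.00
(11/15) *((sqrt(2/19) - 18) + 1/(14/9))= -891/70 + 11 *sqrt(38)/285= -12.49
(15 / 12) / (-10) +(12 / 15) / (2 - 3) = -37 / 40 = -0.92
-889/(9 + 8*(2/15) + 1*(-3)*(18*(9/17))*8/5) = 226695/9097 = 24.92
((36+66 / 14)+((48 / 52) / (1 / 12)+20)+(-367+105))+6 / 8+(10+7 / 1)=-172.46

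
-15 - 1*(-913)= 898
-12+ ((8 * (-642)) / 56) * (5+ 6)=-7146 / 7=-1020.86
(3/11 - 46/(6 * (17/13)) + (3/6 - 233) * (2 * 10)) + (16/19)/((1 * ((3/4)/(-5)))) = -16561258/3553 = -4661.20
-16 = -16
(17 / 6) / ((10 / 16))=68 / 15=4.53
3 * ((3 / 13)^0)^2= 3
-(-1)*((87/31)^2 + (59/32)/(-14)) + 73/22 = 52390615/4735808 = 11.06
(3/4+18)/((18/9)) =9.38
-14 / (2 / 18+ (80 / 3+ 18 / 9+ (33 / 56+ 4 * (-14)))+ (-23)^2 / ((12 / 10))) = -7056 / 208757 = -0.03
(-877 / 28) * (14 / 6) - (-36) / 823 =-721339 / 9876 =-73.04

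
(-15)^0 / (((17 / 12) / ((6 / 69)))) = 24 / 391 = 0.06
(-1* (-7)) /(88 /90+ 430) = 315 /19394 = 0.02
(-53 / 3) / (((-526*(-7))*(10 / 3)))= -53 / 36820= -0.00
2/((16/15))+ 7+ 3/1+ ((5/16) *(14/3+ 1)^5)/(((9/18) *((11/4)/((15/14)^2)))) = 44716165/29106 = 1536.32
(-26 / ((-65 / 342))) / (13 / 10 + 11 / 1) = 456 / 41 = 11.12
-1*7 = -7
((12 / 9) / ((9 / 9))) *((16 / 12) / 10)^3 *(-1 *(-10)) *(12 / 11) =0.03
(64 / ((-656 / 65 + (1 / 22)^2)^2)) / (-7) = -63342822400 / 705372631047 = -0.09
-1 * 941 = -941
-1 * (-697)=697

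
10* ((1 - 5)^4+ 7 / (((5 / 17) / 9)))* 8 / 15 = 37616 / 15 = 2507.73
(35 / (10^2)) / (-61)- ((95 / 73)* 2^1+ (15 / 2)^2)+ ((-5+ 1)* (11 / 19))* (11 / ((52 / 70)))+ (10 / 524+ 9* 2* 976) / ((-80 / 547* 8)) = -557284517170809 / 36885944576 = -15108.32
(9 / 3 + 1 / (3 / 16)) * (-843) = -7025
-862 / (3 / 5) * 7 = -30170 / 3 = -10056.67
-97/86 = -1.13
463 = 463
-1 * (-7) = 7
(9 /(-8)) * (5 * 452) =-5085 /2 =-2542.50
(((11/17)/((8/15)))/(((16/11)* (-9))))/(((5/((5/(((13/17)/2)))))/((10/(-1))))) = 3025/1248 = 2.42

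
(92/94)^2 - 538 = -1186326/2209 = -537.04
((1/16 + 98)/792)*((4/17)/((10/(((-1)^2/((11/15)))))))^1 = 523/131648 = 0.00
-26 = -26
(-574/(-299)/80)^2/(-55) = -82369/7867288000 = -0.00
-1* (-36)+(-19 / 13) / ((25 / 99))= 9819 / 325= 30.21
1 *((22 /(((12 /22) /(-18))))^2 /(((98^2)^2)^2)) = 131769 /2126907556454464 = 0.00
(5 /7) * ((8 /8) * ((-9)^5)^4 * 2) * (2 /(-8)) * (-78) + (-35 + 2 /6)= 7112234293548303347857 /21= 338677823502300159421.76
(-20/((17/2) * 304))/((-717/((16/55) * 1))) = 8/2547501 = 0.00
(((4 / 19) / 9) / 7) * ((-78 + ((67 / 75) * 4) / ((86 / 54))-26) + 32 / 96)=-186908 / 551475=-0.34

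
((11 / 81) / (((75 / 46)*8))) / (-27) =-253 / 656100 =-0.00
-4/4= -1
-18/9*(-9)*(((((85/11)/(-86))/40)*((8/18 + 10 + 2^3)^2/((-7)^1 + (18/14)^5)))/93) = 1968318191/46399597200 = 0.04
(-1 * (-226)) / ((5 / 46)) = 10396 / 5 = 2079.20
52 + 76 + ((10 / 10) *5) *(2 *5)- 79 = 99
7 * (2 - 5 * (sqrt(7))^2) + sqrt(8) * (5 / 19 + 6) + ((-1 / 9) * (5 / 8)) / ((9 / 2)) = -213.30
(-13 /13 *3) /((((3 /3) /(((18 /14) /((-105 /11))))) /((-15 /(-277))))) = 297 /13573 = 0.02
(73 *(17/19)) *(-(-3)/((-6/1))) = -1241/38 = -32.66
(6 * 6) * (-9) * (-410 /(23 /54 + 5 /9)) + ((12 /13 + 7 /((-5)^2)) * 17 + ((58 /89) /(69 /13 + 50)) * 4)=149207501325981 /1102244975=135366.91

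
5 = 5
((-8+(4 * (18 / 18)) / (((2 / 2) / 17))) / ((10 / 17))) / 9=34 / 3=11.33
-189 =-189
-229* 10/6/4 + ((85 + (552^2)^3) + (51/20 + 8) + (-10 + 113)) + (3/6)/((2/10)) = 848702968281173089/30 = 28290098942705769.63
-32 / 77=-0.42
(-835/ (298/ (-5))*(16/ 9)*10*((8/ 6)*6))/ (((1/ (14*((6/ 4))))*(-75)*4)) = -187040/ 1341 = -139.48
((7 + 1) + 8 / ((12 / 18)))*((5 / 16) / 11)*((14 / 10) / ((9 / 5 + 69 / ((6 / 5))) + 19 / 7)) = 1225 / 95502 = 0.01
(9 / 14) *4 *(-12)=-216 / 7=-30.86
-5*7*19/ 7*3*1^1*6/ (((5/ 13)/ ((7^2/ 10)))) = -108927/ 5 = -21785.40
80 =80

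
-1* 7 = -7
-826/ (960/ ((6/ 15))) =-413/ 1200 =-0.34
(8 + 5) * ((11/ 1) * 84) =12012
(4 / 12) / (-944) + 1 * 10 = 28319 / 2832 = 10.00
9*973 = 8757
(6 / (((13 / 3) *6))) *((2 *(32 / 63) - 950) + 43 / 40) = -2388731 / 10920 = -218.75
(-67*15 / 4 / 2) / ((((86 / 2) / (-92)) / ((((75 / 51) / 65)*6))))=346725 / 9503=36.49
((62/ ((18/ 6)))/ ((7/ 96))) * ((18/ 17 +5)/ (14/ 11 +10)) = 18128/ 119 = 152.34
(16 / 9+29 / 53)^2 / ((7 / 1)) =1229881 / 1592703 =0.77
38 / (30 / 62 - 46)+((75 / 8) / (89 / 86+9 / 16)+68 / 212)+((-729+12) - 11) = -59391687279 / 82186517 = -722.65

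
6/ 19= 0.32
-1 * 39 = -39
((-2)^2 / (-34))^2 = 4 / 289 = 0.01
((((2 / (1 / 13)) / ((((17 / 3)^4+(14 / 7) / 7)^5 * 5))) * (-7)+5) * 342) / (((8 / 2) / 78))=11404361210626697054955952851427419 / 342011132422455186206930115245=33345.00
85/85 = 1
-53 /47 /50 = -53 /2350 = -0.02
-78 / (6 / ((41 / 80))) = -533 / 80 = -6.66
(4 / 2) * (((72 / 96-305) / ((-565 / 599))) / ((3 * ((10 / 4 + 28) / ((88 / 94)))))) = 32075252 / 4859565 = 6.60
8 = 8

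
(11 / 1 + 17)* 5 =140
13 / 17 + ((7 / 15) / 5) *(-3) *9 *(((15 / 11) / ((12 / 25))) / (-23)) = 18511 / 17204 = 1.08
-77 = -77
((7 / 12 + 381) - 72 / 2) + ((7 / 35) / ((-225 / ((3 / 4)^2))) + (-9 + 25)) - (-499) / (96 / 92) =5038747 / 6000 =839.79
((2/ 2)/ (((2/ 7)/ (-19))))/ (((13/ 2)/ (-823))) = 109459/ 13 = 8419.92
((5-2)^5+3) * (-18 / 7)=-4428 / 7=-632.57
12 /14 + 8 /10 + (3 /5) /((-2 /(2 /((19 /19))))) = 37 /35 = 1.06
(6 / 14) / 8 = 0.05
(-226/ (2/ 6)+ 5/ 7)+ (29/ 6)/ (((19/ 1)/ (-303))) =-200661/ 266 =-754.36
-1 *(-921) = 921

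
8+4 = 12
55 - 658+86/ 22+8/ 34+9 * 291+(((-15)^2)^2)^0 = 2021.14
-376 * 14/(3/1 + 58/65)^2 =-22240400/64009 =-347.46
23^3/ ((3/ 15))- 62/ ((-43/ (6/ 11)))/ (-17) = 60834.95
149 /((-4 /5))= -745 /4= -186.25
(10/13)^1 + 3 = 49/13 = 3.77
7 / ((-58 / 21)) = -147 / 58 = -2.53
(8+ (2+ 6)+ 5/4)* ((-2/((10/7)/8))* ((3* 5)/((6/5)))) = -2415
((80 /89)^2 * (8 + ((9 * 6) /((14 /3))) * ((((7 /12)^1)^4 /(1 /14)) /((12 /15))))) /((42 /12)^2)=805050 /388129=2.07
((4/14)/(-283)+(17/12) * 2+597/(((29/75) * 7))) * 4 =22001210/24621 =893.60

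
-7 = -7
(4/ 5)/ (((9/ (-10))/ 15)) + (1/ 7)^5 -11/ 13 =-9294232/ 655473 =-14.18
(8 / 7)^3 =512 / 343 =1.49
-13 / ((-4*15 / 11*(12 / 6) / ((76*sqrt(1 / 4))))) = 2717 / 60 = 45.28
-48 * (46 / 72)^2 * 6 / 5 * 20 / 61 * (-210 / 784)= 2645 / 1281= 2.06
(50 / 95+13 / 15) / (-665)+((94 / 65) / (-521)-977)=-1254135061976 / 1283652825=-977.00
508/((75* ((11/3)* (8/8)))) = 508/275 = 1.85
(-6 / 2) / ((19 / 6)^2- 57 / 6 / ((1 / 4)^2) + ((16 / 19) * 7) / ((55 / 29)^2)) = 6207300 / 290363813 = 0.02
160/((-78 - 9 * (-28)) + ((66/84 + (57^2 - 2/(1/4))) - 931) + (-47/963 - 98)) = 2157120/32177987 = 0.07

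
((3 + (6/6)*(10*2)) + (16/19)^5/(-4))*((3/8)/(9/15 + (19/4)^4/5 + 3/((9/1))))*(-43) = -3510129195360/976937432153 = -3.59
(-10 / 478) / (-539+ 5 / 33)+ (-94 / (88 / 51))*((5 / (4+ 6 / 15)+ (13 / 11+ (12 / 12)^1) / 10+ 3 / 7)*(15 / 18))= -2331125308583 / 28797308848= -80.95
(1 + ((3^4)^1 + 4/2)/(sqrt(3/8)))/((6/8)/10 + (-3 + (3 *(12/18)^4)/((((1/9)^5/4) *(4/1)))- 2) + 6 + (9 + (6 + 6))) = 40/1400563 + 6640 *sqrt(6)/4201689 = 0.00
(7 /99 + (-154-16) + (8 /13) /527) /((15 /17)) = -192.59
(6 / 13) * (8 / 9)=0.41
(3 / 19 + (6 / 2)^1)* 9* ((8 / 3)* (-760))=-57600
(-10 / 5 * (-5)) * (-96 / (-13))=960 / 13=73.85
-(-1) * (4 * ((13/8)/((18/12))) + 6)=31/3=10.33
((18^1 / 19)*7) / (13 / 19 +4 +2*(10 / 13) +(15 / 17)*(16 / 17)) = 473382 / 503473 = 0.94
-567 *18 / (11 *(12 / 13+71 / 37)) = -4909086 / 15037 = -326.47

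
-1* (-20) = 20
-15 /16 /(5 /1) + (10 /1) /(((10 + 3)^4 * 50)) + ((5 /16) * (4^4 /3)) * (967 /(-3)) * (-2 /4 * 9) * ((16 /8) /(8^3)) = 689605377 /4569760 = 150.91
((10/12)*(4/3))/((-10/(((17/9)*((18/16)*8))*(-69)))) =391/3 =130.33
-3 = -3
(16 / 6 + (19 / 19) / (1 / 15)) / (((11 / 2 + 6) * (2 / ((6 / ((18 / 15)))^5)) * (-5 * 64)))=-33125 / 4416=-7.50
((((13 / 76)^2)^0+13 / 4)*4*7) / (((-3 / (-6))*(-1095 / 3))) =-238 / 365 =-0.65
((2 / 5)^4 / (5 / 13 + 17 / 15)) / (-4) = -39 / 9250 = -0.00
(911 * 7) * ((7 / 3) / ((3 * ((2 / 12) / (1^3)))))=89278 / 3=29759.33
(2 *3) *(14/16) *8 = 42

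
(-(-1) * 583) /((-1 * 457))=-583 /457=-1.28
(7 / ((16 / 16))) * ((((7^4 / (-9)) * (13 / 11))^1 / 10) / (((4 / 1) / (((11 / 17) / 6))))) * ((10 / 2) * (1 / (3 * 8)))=-218491 / 176256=-1.24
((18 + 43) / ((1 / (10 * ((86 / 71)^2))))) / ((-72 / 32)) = -18046240 / 45369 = -397.77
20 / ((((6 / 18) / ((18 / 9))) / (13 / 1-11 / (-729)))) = 379520 / 243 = 1561.81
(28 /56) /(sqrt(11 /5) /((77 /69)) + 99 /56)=16940 /26039 -5152 *sqrt(55) /78117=0.16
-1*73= -73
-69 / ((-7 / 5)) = 345 / 7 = 49.29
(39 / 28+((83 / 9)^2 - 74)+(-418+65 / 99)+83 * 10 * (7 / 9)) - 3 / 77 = 6002873 / 24948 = 240.62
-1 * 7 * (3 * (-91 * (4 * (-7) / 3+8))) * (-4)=10192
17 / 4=4.25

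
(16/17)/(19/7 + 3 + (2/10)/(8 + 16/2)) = 8960/54519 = 0.16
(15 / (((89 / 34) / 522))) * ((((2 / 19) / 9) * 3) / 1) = 177480 / 1691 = 104.96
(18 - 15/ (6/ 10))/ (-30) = 7/ 30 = 0.23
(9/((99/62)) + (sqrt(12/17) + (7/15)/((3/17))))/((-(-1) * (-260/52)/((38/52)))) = -77881/64350-19 * sqrt(51)/1105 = -1.33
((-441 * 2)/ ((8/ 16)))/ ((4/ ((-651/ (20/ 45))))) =645954.75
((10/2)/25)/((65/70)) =14/65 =0.22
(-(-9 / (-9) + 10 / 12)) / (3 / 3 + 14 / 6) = -11 / 20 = -0.55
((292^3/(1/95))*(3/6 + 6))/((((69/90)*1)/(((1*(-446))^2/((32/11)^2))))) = 43363256895569325/92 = 471339748864883.97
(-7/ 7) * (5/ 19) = -5/ 19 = -0.26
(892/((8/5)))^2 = 1243225/4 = 310806.25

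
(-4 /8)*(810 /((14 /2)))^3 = -265720500 /343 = -774695.34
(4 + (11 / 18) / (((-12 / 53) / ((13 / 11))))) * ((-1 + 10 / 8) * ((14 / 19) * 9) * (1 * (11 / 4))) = 13475 / 3648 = 3.69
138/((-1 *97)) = -138/97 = -1.42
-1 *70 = -70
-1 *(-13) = 13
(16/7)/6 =8/21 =0.38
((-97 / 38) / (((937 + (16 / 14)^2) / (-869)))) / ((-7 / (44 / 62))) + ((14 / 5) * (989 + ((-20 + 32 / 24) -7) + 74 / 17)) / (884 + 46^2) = 1718170508173 / 2589568318125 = 0.66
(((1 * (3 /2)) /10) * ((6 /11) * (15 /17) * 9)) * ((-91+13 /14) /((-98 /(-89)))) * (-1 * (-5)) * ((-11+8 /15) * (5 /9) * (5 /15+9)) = 264299295 /18326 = 14422.09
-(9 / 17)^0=-1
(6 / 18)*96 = 32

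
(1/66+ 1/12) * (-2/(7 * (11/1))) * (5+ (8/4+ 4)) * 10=-65/231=-0.28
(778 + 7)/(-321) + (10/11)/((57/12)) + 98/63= -140593/201267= -0.70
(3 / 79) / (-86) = -3 / 6794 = -0.00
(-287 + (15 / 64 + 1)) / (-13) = 18289 / 832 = 21.98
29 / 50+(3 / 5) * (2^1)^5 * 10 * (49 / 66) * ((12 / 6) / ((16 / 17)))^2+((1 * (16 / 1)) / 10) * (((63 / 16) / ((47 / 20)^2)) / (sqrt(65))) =504 * sqrt(65) / 28717+177172 / 275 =644.40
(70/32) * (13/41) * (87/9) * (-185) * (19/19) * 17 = -41498275/1968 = -21086.52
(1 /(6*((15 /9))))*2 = 1 /5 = 0.20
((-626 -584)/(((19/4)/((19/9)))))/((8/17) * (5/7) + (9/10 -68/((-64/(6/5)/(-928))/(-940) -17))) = -145588550800/1417535577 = -102.71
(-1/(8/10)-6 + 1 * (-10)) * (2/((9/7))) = -161/6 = -26.83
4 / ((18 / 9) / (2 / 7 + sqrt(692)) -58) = -1966460 / 28514027 -196 * sqrt(173) / 28514027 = -0.07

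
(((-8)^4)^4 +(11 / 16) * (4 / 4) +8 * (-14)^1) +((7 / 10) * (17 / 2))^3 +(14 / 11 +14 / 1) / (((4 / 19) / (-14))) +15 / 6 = 24769797950457313249 / 88000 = 281474976709742.20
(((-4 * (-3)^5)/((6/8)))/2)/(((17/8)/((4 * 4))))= 82944/17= 4879.06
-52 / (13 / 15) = -60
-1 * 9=-9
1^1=1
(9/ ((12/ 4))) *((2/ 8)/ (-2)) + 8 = 61/ 8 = 7.62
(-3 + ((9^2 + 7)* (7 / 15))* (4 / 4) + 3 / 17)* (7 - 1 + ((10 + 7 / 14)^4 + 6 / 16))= 79065559 / 170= 465091.52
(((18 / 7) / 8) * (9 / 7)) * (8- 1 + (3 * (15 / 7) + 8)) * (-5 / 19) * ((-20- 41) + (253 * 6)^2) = -5369954.63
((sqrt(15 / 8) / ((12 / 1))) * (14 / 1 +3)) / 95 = 17 * sqrt(30) / 4560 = 0.02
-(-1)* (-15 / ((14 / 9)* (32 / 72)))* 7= -1215 / 8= -151.88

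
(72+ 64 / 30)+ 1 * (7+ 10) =1367 / 15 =91.13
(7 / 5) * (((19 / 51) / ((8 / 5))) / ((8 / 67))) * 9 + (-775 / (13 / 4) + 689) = 6719945 / 14144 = 475.11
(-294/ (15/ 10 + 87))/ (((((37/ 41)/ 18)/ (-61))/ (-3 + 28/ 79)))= -1844117352/ 172457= -10693.20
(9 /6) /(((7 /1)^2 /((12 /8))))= 9 /196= 0.05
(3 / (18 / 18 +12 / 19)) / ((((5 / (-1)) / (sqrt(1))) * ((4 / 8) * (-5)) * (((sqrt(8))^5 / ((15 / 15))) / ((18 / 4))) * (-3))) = -171 * sqrt(2) / 198400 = -0.00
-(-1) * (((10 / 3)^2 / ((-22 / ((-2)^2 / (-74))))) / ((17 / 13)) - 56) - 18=-4606754 / 62271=-73.98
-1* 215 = -215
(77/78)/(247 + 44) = 0.00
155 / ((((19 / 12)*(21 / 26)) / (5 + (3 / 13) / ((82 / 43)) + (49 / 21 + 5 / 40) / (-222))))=321322285 / 518814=619.34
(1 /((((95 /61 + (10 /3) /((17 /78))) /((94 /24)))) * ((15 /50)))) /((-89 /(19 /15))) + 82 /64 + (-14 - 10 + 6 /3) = -27855794431 /1343757600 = -20.73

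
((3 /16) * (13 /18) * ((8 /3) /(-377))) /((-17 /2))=1 /8874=0.00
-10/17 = -0.59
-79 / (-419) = 79 / 419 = 0.19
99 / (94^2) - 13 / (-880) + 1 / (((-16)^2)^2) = 206957207 / 7962296320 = 0.03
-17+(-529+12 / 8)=-1089 / 2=-544.50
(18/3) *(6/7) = 36/7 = 5.14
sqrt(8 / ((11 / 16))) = 8*sqrt(22) / 11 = 3.41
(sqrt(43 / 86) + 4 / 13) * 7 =28 / 13 + 7 * sqrt(2) / 2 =7.10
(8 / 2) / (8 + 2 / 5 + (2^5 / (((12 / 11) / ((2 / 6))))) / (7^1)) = 630 / 1543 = 0.41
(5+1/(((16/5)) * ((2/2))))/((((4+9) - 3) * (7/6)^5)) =4131/16807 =0.25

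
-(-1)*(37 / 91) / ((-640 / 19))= -703 / 58240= -0.01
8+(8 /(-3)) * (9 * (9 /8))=-19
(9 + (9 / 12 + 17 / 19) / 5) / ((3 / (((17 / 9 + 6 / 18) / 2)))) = 3545 / 1026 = 3.46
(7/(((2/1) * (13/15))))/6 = 0.67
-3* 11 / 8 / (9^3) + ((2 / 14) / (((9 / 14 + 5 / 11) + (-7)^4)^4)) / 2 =-205986151199376529430075 / 36403370721067254512551704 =-0.01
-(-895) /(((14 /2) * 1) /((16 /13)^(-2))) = 151255 /1792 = 84.41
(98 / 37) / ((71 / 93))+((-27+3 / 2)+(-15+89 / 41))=-7509313 / 215414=-34.86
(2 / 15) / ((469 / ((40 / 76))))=4 / 26733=0.00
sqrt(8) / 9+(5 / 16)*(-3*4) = -15 / 4+2*sqrt(2) / 9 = -3.44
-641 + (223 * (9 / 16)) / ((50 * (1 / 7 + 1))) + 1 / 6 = -638.64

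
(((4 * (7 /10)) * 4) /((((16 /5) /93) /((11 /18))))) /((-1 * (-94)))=2387 /1128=2.12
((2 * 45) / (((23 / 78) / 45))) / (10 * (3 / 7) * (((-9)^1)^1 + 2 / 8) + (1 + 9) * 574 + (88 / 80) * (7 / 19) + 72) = 2500875 / 1051514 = 2.38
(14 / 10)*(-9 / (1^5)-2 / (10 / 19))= -448 / 25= -17.92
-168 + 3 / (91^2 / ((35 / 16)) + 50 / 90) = -168.00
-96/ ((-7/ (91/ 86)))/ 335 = 624/ 14405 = 0.04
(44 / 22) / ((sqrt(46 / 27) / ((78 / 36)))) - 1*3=-3+13*sqrt(138) / 46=0.32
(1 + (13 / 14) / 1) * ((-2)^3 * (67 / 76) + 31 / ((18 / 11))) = 1743 / 76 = 22.93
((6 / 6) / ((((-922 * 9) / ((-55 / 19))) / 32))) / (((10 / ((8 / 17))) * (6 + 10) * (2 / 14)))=308 / 1340127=0.00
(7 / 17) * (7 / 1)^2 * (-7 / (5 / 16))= -38416 / 85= -451.95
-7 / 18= -0.39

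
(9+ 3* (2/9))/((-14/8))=-116/21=-5.52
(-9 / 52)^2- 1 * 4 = -10735 / 2704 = -3.97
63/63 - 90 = -89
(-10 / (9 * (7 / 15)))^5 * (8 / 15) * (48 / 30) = -800000000 / 12252303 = -65.29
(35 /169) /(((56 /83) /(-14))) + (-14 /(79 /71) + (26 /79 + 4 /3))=-2437973 /160212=-15.22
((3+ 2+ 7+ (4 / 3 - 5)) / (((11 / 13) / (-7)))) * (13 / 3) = -29575 / 99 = -298.74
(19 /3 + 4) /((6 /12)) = 62 /3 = 20.67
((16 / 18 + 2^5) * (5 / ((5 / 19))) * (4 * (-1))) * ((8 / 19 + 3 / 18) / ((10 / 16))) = -317312 / 135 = -2350.46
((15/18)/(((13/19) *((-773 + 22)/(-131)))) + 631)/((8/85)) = 3142888855/468624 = 6706.63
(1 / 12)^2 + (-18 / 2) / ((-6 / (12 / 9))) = 289 / 144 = 2.01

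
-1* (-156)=156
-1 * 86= -86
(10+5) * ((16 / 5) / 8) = 6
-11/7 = -1.57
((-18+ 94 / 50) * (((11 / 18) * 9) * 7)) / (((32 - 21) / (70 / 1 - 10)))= -16926 / 5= -3385.20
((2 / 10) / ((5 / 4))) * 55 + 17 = 129 / 5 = 25.80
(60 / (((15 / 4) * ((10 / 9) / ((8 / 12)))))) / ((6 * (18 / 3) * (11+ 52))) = 4 / 945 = 0.00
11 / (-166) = -11 / 166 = -0.07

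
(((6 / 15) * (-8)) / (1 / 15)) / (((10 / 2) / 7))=-336 / 5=-67.20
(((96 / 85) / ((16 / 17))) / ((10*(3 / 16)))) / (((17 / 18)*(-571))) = -288 / 242675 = -0.00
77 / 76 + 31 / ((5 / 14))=33369 / 380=87.81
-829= -829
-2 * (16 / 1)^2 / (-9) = 512 / 9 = 56.89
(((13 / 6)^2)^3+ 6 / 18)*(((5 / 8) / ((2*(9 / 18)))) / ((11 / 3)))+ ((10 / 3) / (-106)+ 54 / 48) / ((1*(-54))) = 1281756769 / 72534528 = 17.67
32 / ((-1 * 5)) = -32 / 5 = -6.40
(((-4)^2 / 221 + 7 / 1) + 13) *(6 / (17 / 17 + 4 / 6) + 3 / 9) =261724 / 3315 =78.95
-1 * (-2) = 2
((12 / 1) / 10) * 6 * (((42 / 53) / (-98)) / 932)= -27 / 432215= -0.00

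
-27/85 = -0.32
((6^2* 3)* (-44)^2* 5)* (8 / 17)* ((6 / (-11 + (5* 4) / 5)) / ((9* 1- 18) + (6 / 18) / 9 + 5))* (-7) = -1354890240 / 1819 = -744854.45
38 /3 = 12.67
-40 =-40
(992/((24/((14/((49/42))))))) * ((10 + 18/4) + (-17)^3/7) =-2386504/7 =-340929.14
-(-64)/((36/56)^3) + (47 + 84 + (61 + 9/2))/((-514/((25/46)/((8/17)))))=66314474039/275783616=240.46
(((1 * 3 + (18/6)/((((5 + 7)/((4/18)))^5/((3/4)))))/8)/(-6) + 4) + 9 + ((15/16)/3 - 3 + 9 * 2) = 276723454463/9795520512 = 28.25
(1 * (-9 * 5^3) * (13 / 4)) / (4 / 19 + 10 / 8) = -92625 / 37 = -2503.38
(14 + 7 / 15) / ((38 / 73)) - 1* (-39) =38071 / 570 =66.79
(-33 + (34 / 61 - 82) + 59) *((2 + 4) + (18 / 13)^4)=-536.44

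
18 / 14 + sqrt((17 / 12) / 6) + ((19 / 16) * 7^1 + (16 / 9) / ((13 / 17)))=sqrt(34) / 12 + 156239 / 13104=12.41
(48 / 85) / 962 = 24 / 40885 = 0.00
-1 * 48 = -48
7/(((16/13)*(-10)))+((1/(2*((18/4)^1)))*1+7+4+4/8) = 11.04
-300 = -300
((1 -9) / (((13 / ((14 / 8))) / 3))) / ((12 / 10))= -35 / 13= -2.69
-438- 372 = -810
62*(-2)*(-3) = 372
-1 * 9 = -9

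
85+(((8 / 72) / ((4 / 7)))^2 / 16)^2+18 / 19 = 702160155187 / 8169652224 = 85.95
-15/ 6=-5/ 2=-2.50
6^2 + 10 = 46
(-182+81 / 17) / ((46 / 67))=-8777 / 34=-258.15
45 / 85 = 9 / 17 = 0.53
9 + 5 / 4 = 41 / 4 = 10.25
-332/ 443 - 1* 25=-11407/ 443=-25.75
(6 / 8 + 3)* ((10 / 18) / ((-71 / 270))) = -1125 / 142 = -7.92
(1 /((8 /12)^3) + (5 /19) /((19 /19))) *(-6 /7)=-237 /76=-3.12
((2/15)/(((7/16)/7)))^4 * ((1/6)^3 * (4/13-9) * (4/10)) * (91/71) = -207355904/485240625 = -0.43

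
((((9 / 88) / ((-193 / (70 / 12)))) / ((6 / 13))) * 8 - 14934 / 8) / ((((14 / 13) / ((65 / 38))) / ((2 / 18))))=-837231070 / 2541231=-329.46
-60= -60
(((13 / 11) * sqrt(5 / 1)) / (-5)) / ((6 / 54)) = -117 * sqrt(5) / 55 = -4.76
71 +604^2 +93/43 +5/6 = 94141619/258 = 364890.00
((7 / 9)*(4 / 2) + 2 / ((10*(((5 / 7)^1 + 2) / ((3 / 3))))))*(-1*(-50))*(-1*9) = -13930 / 19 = -733.16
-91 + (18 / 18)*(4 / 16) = -363 / 4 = -90.75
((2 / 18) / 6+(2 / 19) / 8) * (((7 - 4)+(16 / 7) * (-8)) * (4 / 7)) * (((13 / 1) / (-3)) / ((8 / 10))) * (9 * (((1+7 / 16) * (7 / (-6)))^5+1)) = -45217395842636875 / 273280313327616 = -165.46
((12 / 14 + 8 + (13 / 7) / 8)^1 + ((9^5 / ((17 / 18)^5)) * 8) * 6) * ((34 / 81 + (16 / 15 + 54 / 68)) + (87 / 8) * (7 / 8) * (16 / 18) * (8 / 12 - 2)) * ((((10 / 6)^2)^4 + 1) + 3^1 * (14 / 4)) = -2410844734.92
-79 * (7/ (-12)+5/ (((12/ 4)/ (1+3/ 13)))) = -18091/ 156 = -115.97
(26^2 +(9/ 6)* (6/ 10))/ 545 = 6769/ 5450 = 1.24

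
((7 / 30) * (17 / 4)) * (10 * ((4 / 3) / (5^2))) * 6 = 238 / 75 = 3.17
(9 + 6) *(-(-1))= 15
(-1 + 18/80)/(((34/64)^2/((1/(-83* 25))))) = 3968/2998375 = 0.00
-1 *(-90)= 90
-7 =-7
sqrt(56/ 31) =2 *sqrt(434)/ 31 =1.34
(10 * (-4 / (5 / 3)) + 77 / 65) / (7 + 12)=-1483 / 1235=-1.20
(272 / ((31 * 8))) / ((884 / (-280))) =-140 / 403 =-0.35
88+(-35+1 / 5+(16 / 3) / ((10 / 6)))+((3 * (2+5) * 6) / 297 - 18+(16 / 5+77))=19639 / 165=119.02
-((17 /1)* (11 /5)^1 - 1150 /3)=5189 /15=345.93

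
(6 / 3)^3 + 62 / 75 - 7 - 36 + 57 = 22.83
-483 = -483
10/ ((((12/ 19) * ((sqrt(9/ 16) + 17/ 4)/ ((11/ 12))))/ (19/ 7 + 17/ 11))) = 779/ 63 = 12.37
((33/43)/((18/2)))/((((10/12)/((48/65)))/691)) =52.21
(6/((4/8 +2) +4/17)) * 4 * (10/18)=4.87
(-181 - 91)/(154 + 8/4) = -68/39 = -1.74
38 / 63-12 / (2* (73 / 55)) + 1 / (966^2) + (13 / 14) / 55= -4871218633 / 1248873780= -3.90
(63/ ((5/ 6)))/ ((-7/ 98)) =-1058.40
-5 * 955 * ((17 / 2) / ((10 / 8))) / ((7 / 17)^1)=-551990 / 7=-78855.71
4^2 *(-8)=-128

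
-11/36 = -0.31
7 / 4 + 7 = 8.75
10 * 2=20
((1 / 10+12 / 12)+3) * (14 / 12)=287 / 60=4.78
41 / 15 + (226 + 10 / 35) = 24047 / 105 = 229.02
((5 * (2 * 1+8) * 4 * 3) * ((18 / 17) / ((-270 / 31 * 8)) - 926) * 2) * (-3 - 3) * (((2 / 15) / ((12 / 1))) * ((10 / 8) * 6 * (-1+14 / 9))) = 47226775 / 153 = 308671.73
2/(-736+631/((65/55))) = -26/2627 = -0.01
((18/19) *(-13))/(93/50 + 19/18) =-26325/6232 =-4.22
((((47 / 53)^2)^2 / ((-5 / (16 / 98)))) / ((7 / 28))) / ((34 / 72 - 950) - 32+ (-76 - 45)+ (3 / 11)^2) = 680188493952 / 9283626810861515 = 0.00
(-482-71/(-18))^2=74046025/324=228537.11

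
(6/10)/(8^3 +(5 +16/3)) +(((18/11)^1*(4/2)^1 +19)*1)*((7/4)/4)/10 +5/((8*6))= 8933569/8273760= 1.08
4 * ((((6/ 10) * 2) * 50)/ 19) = 240/ 19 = 12.63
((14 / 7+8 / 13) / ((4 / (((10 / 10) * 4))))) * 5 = 170 / 13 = 13.08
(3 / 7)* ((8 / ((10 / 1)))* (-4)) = -48 / 35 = -1.37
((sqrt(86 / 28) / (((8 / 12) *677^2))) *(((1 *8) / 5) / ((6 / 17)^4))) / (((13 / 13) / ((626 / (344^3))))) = 26142073 *sqrt(602) / 70525222489774080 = 0.00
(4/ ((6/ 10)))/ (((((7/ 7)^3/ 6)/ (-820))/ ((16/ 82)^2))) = -51200/ 41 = -1248.78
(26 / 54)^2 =0.23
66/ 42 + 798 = 799.57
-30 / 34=-15 / 17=-0.88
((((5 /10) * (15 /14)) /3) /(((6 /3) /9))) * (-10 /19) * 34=-3825 /266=-14.38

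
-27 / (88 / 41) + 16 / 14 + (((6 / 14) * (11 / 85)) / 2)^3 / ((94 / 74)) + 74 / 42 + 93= 27223203710119 / 326710201125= 83.33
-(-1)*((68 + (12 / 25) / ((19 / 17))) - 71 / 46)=1461459 / 21850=66.89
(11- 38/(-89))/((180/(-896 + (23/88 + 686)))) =-2085641/156640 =-13.31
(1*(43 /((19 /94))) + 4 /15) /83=60706 /23655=2.57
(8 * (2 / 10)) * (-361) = -2888 / 5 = -577.60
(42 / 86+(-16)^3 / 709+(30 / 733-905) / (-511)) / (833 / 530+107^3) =-21290666788360 / 7414251699189671763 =-0.00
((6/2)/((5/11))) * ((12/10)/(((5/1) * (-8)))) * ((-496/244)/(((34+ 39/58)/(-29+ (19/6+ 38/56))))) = -62686371/214674250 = -0.29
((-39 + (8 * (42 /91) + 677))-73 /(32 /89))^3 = 6076692164472587 /71991296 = 84408706.36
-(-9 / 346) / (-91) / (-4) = 9 / 125944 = 0.00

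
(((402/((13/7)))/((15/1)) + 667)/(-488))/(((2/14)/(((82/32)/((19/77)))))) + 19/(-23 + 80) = -2926850141/28928640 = -101.17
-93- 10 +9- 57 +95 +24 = -32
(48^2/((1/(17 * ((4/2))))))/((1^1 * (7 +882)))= 78336/889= 88.12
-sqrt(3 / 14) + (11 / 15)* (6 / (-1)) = -22 / 5- sqrt(42) / 14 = -4.86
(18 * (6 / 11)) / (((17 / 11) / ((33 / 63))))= 396 / 119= 3.33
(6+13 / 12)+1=97 / 12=8.08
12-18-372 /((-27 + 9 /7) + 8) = 15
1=1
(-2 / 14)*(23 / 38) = -23 / 266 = -0.09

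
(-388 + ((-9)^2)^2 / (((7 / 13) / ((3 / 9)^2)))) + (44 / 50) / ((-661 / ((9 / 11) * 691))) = 111638459 / 115675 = 965.10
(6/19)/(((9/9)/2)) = 12/19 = 0.63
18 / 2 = 9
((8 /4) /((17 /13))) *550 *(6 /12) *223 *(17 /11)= 144950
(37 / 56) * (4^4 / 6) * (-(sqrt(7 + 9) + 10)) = -1184 / 3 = -394.67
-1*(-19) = 19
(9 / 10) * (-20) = -18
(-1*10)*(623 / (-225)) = 1246 / 45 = 27.69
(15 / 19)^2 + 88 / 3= 32443 / 1083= 29.96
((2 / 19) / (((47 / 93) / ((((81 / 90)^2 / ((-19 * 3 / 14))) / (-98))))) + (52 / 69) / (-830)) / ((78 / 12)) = -16499443 / 221061770475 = -0.00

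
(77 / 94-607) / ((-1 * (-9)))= -56981 / 846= -67.35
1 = 1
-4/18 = -2/9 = -0.22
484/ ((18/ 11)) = 2662/ 9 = 295.78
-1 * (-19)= 19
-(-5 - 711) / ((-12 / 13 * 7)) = -2327 / 21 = -110.81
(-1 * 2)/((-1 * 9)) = 0.22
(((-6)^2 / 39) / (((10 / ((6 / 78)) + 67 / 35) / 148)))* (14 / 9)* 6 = 580160 / 60021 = 9.67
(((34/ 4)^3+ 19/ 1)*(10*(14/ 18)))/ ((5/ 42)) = 248185/ 6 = 41364.17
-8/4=-2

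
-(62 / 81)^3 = -238328 / 531441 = -0.45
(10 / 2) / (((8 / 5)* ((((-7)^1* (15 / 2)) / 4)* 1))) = -5 / 21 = -0.24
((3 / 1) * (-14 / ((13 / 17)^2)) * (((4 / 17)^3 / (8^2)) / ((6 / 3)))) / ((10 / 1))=-21 / 28730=-0.00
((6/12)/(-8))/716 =-1/11456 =-0.00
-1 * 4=-4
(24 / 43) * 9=5.02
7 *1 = 7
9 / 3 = 3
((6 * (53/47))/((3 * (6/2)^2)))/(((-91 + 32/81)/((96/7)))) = -91584/2414531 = -0.04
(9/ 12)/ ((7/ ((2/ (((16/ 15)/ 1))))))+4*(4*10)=35885/ 224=160.20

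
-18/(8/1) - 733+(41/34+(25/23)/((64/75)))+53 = -17010573/25024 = -679.77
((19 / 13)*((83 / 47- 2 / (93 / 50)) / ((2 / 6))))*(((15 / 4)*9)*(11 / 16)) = 85181085 / 1212224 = 70.27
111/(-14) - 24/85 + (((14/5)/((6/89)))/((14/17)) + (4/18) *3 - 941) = -534376/595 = -898.11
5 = 5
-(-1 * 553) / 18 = 553 / 18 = 30.72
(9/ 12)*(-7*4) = -21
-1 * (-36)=36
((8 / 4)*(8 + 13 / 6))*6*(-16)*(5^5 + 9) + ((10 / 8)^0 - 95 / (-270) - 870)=-6118436.65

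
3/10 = 0.30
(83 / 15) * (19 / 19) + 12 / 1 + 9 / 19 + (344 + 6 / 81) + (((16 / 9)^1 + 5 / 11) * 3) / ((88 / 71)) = 912434189 / 2482920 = 367.48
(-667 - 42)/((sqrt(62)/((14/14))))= -709 * sqrt(62)/62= -90.04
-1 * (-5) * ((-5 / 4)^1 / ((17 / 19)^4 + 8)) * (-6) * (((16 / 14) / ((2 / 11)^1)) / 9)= 71676550 / 23647869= 3.03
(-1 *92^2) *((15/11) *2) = -23083.64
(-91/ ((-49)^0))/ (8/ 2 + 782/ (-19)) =1729/ 706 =2.45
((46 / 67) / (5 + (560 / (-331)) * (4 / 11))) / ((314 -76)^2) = 83743 / 30294768910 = 0.00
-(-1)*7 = 7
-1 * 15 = -15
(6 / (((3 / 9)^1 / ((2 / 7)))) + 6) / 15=26 / 35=0.74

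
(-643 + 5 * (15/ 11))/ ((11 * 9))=-6998/ 1089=-6.43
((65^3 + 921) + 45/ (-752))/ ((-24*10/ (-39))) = 2693737111/ 60160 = 44776.22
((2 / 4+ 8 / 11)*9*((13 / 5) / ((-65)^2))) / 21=0.00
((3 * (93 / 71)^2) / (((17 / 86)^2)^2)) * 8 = 11354576582016 / 421029361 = 26968.61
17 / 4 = 4.25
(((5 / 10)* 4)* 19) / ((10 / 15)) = 57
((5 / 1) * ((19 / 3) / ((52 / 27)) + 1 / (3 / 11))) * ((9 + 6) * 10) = 135625 / 26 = 5216.35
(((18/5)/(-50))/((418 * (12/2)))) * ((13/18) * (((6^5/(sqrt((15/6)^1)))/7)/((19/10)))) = -8424 * sqrt(10)/3474625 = -0.01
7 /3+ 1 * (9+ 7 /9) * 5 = 461 /9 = 51.22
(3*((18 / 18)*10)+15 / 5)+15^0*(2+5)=40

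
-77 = -77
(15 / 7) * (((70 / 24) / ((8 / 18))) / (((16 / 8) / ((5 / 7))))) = 1125 / 224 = 5.02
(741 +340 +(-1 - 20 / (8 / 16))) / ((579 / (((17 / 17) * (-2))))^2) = 4160 / 335241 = 0.01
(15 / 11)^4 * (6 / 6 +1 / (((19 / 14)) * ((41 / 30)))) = 5518125 / 1036849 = 5.32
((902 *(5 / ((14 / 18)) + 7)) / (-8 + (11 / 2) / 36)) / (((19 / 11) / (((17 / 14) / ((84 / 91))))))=-1175.55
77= 77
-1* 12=-12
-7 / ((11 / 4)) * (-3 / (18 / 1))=14 / 33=0.42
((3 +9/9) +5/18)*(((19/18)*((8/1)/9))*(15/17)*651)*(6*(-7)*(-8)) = 355567520/459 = 774656.91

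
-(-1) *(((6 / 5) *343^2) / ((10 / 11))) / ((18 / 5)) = 1294139 / 30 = 43137.97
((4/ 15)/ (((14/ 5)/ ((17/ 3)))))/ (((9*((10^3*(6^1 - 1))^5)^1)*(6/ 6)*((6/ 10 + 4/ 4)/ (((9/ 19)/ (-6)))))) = -17/ 17955000000000000000000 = -0.00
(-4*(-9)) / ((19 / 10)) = 360 / 19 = 18.95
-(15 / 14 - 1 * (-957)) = -958.07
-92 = -92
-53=-53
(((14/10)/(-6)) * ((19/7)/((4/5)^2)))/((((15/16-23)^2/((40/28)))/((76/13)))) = -577600/34018257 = -0.02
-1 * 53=-53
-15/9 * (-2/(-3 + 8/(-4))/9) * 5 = -10/27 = -0.37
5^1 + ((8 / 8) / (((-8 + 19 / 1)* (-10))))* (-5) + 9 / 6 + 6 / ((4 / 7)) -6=243 / 22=11.05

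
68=68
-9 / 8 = -1.12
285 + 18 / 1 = 303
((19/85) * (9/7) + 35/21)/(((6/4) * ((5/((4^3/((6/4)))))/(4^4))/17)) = 228589568/4725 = 48378.74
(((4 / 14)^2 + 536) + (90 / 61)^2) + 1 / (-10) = 981218951 / 1823290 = 538.16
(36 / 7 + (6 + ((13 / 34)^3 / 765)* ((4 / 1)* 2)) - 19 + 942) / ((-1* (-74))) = 12288243617 / 973437255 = 12.62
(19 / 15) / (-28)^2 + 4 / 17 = 47363 / 199920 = 0.24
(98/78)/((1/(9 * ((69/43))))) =10143/559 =18.14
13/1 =13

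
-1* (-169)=169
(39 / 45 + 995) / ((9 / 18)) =29876 / 15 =1991.73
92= 92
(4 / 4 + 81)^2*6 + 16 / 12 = 121036 / 3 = 40345.33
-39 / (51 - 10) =-39 / 41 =-0.95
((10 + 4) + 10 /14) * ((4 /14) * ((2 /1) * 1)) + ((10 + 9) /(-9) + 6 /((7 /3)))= 3911 /441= 8.87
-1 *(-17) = 17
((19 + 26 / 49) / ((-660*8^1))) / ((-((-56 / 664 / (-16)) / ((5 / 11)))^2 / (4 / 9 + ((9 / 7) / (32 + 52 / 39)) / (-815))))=911703390434 / 74584003725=12.22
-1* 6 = -6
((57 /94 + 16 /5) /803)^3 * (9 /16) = 51531588621 /860122269760336000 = 0.00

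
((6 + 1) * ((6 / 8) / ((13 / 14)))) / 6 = 0.94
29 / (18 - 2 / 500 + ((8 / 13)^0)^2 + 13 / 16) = 58000 / 39617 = 1.46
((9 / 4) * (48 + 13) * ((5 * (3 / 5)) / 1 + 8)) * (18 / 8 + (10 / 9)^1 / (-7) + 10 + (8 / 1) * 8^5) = 44328497785 / 112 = 395790158.79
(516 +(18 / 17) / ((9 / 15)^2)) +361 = 14959 / 17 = 879.94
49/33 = 1.48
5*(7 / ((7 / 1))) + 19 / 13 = 84 / 13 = 6.46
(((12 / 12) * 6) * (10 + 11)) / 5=126 / 5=25.20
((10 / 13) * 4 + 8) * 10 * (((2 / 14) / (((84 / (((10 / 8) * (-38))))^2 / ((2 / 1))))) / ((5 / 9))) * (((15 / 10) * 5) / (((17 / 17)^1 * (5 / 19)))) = 4629825 / 8918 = 519.16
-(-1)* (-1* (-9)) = 9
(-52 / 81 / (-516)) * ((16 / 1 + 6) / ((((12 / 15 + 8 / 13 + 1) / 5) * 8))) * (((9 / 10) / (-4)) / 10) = -1859 / 11665728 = -0.00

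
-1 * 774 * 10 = -7740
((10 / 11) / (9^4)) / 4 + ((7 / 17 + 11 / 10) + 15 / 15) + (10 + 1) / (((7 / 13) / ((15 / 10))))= 2847437609 / 85883490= 33.15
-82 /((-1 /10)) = 820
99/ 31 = 3.19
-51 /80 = -0.64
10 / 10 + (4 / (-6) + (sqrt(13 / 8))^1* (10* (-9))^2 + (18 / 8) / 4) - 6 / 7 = 13 / 336 + 2025* sqrt(26) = 10325.55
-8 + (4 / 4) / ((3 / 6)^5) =24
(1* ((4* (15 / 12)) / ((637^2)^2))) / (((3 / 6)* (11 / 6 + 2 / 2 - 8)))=-60 / 5104102922191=-0.00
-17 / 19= -0.89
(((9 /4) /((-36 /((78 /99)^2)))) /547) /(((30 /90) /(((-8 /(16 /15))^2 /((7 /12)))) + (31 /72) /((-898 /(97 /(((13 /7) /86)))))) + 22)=-443903850 /124231979521639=-0.00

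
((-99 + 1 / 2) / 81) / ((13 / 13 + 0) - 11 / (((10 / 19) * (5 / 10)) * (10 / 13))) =4925 / 216027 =0.02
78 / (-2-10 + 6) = -13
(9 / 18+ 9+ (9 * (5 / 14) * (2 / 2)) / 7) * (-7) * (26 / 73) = -12688 / 511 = -24.83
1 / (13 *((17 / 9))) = 9 / 221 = 0.04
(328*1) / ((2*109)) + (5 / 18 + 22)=46661 / 1962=23.78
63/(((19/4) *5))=252/95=2.65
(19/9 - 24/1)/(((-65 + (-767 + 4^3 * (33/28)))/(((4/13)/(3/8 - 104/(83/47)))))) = -228914/1504737585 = -0.00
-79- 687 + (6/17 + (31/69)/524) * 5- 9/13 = -6112101389/7990476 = -764.92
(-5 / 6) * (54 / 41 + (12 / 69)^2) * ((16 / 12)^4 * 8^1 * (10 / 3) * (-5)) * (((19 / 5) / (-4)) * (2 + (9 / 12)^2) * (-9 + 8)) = 444174400 / 385641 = 1151.78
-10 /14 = -5 /7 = -0.71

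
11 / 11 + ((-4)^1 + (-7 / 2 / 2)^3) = -535 / 64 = -8.36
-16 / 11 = -1.45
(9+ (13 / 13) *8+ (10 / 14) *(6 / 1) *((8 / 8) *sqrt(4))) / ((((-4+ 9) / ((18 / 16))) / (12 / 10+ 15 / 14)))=256149 / 19600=13.07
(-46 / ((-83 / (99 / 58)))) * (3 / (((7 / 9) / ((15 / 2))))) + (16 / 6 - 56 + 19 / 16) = -20040607 / 808752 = -24.78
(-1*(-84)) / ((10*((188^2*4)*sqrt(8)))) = 21*sqrt(2) / 1413760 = 0.00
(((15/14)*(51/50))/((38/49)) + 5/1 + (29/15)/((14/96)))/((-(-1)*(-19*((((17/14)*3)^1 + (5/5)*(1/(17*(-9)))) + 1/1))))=-3201525/14340364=-0.22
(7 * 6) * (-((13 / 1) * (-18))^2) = -2299752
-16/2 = -8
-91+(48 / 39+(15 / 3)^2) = -64.77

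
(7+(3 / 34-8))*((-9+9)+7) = -217 / 34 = -6.38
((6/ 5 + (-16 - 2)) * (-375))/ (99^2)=700/ 1089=0.64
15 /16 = 0.94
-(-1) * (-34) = -34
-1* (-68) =68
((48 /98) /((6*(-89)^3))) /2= -0.00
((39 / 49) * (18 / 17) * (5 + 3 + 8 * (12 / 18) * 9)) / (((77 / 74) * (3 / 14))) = 277056 / 1309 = 211.65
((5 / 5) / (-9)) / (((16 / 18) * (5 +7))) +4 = 383 / 96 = 3.99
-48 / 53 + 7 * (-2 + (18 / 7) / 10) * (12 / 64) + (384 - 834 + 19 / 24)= -5754547 / 12720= -452.40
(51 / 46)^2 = 2601 / 2116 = 1.23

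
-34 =-34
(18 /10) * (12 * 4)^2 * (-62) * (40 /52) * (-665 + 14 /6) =131068534.15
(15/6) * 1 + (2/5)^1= 29/10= 2.90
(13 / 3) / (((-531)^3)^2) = 0.00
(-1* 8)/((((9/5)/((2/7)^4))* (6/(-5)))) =1600/64827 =0.02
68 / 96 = 17 / 24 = 0.71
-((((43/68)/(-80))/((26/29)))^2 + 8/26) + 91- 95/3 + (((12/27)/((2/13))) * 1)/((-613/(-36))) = 2177774302168849/36789698150400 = 59.20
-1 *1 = -1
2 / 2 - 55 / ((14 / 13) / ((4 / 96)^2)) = 7349 / 8064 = 0.91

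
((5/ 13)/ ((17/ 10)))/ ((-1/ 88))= -4400/ 221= -19.91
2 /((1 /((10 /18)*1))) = 10 /9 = 1.11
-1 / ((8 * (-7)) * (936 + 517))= 0.00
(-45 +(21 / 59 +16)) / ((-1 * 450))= 169 / 2655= 0.06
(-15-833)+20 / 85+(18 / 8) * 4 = -14259 / 17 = -838.76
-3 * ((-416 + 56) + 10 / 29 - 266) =54432 / 29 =1876.97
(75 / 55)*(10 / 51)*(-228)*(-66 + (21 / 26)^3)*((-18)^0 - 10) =-14758432875 / 410839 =-35922.67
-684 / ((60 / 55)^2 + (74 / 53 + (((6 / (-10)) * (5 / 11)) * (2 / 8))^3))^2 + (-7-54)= -22256766242437645 / 136308263562769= -163.28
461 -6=455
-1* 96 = -96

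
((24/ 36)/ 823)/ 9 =2/ 22221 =0.00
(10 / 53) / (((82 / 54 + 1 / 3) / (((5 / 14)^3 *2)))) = 675 / 72716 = 0.01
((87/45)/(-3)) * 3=-29/15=-1.93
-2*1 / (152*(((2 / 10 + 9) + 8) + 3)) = -5 / 7676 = -0.00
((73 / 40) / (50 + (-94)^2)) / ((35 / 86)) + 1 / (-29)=-6129169 / 180385800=-0.03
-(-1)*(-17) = -17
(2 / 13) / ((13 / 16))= 32 / 169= 0.19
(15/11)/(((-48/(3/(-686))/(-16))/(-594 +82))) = 3840/3773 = 1.02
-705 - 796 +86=-1415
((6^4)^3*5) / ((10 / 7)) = 7618738176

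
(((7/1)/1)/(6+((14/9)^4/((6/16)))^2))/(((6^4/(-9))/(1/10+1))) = -3314597517/15484003602880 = -0.00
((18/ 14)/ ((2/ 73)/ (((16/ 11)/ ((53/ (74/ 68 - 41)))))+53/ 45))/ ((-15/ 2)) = -0.15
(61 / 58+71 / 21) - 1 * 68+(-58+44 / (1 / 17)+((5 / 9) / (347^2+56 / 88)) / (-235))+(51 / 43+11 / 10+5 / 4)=30809012527300997 / 48905622457020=629.97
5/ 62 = 0.08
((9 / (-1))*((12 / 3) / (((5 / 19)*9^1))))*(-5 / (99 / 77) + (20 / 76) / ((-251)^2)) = 33516496 / 567009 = 59.11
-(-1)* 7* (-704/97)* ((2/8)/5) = -1232/485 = -2.54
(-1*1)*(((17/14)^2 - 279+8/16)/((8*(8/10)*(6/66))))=2986335/6272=476.14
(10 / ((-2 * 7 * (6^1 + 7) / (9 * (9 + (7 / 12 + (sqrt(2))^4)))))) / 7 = -2445 / 2548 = -0.96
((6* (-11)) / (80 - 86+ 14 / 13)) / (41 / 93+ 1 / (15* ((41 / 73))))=2726295 / 113792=23.96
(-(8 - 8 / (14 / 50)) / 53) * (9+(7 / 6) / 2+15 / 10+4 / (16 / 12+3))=22476 / 4823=4.66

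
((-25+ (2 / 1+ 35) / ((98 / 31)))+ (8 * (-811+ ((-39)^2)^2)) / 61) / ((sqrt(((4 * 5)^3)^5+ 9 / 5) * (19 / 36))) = 32634403866 * sqrt(819200000000000000045) / 9304637440000000000511119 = 0.00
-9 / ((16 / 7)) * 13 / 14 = -117 / 32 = -3.66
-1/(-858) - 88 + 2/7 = -526805/6006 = -87.71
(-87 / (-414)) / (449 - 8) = 29 / 60858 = 0.00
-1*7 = -7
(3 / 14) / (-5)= -3 / 70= -0.04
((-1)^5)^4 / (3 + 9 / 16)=16 / 57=0.28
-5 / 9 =-0.56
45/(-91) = -45/91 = -0.49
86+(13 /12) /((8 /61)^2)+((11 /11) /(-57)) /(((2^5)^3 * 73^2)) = 1482910805887 /9953378304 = 148.99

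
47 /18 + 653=11801 /18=655.61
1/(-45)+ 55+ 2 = 2564/45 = 56.98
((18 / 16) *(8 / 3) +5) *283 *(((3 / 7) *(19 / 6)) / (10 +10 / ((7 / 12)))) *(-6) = -3396 / 5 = -679.20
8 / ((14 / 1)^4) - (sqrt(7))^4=-235297 / 4802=-49.00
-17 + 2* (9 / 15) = -79 / 5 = -15.80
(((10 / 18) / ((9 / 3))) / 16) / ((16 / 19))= 95 / 6912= 0.01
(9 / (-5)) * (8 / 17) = -72 / 85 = -0.85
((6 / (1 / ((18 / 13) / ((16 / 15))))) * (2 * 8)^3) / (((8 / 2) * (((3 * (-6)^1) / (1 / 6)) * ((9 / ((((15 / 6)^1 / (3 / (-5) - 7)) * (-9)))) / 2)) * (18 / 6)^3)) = -4000 / 2223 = -1.80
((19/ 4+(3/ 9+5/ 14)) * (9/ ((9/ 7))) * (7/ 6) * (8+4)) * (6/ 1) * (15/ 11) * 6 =287910/ 11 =26173.64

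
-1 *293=-293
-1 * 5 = -5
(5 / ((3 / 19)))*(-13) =-411.67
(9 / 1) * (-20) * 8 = -1440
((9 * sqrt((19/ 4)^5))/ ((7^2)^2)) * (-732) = -594567 * sqrt(19)/ 19208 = -134.93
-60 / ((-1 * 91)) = 60 / 91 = 0.66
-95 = -95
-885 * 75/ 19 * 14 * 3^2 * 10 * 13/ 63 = -17257500/ 19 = -908289.47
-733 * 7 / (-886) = 5131 / 886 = 5.79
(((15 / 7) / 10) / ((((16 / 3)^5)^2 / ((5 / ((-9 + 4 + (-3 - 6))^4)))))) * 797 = 705930795 / 591343741696999424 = 0.00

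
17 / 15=1.13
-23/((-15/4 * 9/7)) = 644/135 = 4.77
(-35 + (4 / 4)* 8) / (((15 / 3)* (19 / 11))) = -297 / 95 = -3.13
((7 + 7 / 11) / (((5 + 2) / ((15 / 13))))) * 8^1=1440 / 143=10.07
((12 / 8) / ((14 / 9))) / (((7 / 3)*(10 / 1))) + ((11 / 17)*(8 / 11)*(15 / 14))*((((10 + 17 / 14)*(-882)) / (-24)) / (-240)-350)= -23629887 / 133280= -177.30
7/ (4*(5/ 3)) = 21/ 20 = 1.05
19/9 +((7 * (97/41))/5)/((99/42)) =71363/20295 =3.52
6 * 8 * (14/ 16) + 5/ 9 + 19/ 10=4001/ 90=44.46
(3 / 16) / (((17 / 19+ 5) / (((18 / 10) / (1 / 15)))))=1539 / 1792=0.86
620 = 620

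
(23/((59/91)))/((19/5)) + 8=19433/1121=17.34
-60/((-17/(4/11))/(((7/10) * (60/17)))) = 10080/3179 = 3.17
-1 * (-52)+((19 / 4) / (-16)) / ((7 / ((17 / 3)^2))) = 204173 / 4032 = 50.64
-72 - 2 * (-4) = -64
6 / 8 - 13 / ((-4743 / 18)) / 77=0.75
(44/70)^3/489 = 0.00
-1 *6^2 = -36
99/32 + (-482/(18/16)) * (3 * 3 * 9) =-1110429/32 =-34700.91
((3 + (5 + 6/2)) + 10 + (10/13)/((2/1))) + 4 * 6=590/13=45.38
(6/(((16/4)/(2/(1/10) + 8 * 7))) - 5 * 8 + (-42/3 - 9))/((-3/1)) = -17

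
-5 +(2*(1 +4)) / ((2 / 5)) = 20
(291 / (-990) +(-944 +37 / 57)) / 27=-5916653 / 169290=-34.95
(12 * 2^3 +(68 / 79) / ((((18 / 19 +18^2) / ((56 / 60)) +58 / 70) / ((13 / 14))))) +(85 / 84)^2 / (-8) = 1908115796551 / 19902266496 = 95.87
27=27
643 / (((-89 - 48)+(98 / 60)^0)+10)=-643 / 126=-5.10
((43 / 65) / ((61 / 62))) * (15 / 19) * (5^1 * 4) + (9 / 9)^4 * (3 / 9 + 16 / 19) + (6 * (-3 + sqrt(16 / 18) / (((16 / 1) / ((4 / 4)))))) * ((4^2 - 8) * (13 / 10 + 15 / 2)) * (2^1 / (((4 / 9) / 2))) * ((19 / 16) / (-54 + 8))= 1591711723 / 5198115 - 1881 * sqrt(2) / 460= 300.43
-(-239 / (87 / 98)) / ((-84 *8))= -1673 / 4176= -0.40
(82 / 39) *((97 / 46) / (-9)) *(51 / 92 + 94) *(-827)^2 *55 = -1301363526180685 / 742716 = -1752168428.01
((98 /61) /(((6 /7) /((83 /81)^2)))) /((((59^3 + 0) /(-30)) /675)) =-590731750 /3044332917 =-0.19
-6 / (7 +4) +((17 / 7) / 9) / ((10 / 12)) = -256 / 1155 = -0.22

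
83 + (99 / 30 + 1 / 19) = 16407 / 190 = 86.35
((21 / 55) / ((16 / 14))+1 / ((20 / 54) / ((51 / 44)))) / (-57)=-127 / 2090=-0.06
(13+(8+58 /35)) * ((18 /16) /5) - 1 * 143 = -193063 /1400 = -137.90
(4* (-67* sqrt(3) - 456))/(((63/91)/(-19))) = 66196* sqrt(3)/9 + 150176/3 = 62798.09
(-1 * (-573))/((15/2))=382/5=76.40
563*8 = 4504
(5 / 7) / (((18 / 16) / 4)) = 160 / 63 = 2.54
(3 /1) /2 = 3 /2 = 1.50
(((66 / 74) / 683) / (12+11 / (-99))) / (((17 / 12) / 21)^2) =18860688 / 781455133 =0.02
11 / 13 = 0.85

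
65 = 65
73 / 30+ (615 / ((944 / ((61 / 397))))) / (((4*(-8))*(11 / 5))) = 4812205639 / 1978775040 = 2.43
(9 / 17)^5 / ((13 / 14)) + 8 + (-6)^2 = 812984890 / 18458141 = 44.04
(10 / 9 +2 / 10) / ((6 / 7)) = 413 / 270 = 1.53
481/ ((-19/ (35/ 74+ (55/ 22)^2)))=-12935/ 76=-170.20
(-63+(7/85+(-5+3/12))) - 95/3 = -101321/1020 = -99.33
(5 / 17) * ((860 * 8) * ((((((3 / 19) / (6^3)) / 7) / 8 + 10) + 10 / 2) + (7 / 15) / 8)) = 1240109035 / 40698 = 30471.01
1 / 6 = 0.17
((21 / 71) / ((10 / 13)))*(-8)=-1092 / 355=-3.08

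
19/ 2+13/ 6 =35/ 3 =11.67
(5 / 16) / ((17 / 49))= 245 / 272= 0.90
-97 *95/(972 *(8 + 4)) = -9215/11664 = -0.79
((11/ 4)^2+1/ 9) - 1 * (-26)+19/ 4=5533/ 144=38.42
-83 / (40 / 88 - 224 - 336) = 913 / 6155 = 0.15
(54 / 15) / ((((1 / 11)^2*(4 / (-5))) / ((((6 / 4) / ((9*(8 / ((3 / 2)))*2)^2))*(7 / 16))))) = -2541 / 65536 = -0.04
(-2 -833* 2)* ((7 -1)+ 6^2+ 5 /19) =-70494.95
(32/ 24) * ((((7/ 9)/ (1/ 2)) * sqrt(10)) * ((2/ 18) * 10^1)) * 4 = 2240 * sqrt(10)/ 243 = 29.15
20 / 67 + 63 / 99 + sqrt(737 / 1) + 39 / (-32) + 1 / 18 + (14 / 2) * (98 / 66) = 2157713 / 212256 + sqrt(737) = 37.31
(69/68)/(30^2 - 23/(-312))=5382/4773991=0.00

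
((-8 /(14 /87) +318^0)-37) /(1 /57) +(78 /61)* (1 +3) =-2084016 /427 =-4880.60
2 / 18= 1 / 9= 0.11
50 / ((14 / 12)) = 300 / 7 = 42.86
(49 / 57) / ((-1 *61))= -49 / 3477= -0.01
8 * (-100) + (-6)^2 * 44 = 784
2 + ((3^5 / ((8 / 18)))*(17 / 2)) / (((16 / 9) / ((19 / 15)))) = 2120483 / 640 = 3313.25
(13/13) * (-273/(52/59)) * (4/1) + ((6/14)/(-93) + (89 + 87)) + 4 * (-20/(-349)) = -80487168/75733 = -1062.78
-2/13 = -0.15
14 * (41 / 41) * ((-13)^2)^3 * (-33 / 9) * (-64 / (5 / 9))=142719088512 / 5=28543817702.40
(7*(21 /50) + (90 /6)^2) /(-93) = -3799 /1550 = -2.45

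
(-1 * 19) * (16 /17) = -304 /17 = -17.88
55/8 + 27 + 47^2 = 17943/8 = 2242.88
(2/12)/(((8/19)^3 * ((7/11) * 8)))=75449/172032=0.44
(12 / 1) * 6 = 72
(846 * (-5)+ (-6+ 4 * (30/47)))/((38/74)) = -7361964/893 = -8244.08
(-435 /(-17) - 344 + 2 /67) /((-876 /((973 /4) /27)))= 4356121 /1330352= 3.27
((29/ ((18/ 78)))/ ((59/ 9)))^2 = 1279161/ 3481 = 367.47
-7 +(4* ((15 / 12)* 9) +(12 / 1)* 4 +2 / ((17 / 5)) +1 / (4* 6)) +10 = 96.63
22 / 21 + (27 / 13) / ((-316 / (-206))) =103589 / 43134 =2.40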